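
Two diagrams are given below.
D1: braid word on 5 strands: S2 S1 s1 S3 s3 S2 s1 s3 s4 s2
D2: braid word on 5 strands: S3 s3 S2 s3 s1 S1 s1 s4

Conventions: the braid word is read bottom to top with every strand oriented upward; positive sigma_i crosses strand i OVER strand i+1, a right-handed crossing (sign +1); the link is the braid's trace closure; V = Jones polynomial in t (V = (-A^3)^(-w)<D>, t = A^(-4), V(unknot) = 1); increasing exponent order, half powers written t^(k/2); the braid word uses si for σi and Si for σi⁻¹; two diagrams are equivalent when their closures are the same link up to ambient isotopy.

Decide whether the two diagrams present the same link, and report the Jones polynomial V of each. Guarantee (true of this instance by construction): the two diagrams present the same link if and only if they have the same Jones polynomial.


same link: yes
V(D1) = 1  [10 crossings, <D> = A^6, w = +2]
V(D2) = 1  (w +2, c 8, <D> = A^6)
note: all 2 diagrams share one V(t), hence one class


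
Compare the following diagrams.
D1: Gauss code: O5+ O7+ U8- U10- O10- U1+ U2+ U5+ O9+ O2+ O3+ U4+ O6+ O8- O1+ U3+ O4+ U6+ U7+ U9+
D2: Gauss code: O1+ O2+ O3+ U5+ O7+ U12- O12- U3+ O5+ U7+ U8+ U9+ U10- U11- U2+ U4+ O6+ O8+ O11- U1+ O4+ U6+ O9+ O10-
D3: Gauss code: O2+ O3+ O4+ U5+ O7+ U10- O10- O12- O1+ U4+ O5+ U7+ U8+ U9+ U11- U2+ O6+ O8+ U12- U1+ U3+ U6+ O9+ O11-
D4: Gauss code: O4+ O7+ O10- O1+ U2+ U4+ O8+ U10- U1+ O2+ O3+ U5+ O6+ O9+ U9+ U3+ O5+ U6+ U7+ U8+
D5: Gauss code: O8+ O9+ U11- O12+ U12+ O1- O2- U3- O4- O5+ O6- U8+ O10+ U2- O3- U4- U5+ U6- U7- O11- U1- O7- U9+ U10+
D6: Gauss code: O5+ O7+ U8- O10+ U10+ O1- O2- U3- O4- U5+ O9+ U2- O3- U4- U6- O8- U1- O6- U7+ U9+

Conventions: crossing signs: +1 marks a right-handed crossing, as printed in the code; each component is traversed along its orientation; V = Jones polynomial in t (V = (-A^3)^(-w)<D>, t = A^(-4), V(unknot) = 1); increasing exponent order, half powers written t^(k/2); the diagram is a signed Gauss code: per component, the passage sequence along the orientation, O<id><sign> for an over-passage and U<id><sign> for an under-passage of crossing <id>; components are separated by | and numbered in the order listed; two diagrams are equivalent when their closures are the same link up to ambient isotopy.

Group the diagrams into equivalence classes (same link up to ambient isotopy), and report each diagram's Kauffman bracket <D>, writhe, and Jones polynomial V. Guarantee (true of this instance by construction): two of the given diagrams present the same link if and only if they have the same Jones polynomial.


classes: {D1, D2, D3, D4} | {D5, D6}
V(D1) = t^2 + 2t^4 - 2t^5 + t^6 - 2t^7 + t^8  [10 crossings, <D> = A^-14 - 2A^-10 + A^-6 - 2A^-2 + 2A^2 + A^10, w = +6]
V(D2) = t^2 + 2t^4 - 2t^5 + t^6 - 2t^7 + t^8  [12 crossings, <D> = A^-14 - 2A^-10 + A^-6 - 2A^-2 + 2A^2 + A^10, w = +6]
V(D3) = t^2 + 2t^4 - 2t^5 + t^6 - 2t^7 + t^8  (w +6, c 12, <D> = A^-14 - 2A^-10 + A^-6 - 2A^-2 + 2A^2 + A^10)
D4 (bracket A^-8 - 2A^-4 + 1 - 2A^4 + 2A^8 + A^16; 10 crossings at w = +8): V = t^2 + 2t^4 - 2t^5 + t^6 - 2t^7 + t^8
V(D5) = t^-7 - 2t^-6 + 2t^-5 - 3t^-4 + 3t^-3 - 2t^-2 + 2t^-1  [12 crossings, <D> = 2A^-2 - 2A^2 + 3A^6 - 3A^10 + 2A^14 - 2A^18 + A^22, w = -2]
V(D6) = t^-7 - 2t^-6 + 2t^-5 - 3t^-4 + 3t^-3 - 2t^-2 + 2t^-1  (w -2, c 10, <D> = 2A^-2 - 2A^2 + 3A^6 - 3A^10 + 2A^14 - 2A^18 + A^22)
insight: 2 values of V(t) split the 6 diagrams


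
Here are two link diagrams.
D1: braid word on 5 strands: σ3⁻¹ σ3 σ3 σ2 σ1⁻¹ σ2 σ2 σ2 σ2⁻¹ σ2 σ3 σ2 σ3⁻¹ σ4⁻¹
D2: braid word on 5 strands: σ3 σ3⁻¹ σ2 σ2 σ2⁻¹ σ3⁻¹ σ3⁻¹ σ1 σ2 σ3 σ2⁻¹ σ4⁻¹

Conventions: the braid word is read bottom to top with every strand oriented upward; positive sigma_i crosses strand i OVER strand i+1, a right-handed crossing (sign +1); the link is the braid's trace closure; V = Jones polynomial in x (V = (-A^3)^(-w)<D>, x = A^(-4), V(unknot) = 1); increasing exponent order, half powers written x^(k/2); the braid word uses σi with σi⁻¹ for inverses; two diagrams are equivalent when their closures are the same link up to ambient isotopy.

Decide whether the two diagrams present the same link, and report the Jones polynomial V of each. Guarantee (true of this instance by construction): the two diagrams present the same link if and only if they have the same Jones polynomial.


equivalent: no
D1 (bracket -A^-16 + A^-12 - A^-8 + A^-4 + A^4; 14 crossings at w = +4): V = x^2 + x^4 - x^5 + x^6 - x^7
V(D2) = 1  [12 crossings, <D> = 1, w = 0]
observation: 2 values of V(x) split the 2 diagrams


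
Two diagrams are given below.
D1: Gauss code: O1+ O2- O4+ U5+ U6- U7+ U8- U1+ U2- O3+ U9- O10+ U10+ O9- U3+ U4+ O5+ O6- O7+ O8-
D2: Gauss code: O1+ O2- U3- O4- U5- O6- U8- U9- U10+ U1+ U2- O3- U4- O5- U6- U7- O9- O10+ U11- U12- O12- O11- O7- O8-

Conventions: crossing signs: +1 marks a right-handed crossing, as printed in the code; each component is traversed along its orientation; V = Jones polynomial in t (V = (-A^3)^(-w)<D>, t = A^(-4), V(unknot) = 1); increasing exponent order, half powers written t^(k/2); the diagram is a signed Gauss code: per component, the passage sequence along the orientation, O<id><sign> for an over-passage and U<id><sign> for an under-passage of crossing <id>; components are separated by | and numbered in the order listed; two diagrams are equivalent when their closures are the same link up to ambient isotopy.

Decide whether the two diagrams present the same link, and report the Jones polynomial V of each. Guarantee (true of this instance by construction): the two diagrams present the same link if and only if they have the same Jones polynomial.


equivalent: no
D1 (bracket A^6; 10 crossings at w = +2): V = 1
D2 (bracket A^-16 + A^-8 - A^-4 + 1 - A^4; 12 crossings at w = -8): V = -t^-7 + t^-6 - t^-5 + t^-4 + t^-2
key observation: comparing 2 Jones polynomials yields 2 groups


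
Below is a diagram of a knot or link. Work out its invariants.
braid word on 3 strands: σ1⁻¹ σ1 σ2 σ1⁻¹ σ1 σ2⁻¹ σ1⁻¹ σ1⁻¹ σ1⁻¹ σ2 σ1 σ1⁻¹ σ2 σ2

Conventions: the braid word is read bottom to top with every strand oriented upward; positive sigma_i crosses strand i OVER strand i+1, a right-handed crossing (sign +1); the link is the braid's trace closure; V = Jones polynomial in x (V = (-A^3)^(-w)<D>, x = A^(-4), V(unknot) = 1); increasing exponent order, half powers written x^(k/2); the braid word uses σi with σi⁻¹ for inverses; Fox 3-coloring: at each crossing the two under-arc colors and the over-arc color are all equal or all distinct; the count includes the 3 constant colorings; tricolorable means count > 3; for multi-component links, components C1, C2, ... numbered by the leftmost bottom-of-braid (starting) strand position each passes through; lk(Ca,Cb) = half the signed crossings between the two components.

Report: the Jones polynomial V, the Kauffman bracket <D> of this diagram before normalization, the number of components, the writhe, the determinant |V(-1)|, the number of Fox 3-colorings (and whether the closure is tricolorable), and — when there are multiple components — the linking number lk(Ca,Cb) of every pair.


Jones polynomial: V(x) = -x^-3 + x^-2 - x^-1 + 3 - x + x^2 - x^3
<D> = -A^-12 + A^-8 - A^-4 + 3 - A^4 + A^8 - A^12; writhe 0
components 1, writhe 0 (14 crossings)
3-colorings: 27 of 3^14, det 9 — tricolorable
note: palindromic: swapping x for 1/x fixes V


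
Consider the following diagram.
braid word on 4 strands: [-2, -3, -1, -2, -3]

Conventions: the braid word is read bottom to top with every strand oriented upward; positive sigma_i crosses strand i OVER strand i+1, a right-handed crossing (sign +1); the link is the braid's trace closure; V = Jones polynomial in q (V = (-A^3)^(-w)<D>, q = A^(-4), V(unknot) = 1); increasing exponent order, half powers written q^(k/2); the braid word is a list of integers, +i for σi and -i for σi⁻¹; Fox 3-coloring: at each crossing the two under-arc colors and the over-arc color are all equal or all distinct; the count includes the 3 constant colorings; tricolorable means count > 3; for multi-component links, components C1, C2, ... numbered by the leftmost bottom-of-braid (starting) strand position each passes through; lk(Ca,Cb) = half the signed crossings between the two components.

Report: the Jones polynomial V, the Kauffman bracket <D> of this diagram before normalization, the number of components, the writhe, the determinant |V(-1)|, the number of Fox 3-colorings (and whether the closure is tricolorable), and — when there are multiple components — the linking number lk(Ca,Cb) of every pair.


Jones polynomial: V(q) = -q^-4 + q^-3 + q^-1
<D> = -A^-11 - A^-3 + A; writhe -5
components 1, writhe -5 (5 crossings)
3-colorings: 9 of 3^5, det 3 — tricolorable
note: the span of V is 3, forcing >= 3 crossings in any diagram


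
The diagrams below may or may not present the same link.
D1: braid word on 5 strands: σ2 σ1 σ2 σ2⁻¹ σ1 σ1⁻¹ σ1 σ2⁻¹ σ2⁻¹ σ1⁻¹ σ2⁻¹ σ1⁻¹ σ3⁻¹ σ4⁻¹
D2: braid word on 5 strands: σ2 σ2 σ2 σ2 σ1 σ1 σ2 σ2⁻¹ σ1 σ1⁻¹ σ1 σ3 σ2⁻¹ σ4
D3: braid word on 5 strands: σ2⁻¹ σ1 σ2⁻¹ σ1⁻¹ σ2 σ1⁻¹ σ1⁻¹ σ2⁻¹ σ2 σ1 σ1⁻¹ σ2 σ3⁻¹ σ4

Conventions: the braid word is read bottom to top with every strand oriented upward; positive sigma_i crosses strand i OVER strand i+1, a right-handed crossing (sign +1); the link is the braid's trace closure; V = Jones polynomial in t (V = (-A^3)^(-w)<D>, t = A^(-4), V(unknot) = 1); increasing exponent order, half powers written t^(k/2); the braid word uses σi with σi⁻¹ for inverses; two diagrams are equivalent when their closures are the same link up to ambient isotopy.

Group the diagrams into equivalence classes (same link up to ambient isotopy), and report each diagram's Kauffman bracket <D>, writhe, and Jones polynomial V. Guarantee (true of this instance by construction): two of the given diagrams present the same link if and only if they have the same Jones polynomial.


grouping into links: {D1} | {D2} | {D3}
V(D1) = -t^-4 + t^-3 + t^-1  (w -4, c 14, <D> = A^-8 + 1 - A^4)
D2 (bracket A^-8 - 2A^-4 + 1 - 2A^4 + 2A^8 + A^16; 14 crossings at w = +8): V = t^2 + 2t^4 - 2t^5 + t^6 - 2t^7 + t^8
D3 (bracket A^-6; 14 crossings at w = -2): V = 1
why: 3 values of V(t) split the 3 diagrams


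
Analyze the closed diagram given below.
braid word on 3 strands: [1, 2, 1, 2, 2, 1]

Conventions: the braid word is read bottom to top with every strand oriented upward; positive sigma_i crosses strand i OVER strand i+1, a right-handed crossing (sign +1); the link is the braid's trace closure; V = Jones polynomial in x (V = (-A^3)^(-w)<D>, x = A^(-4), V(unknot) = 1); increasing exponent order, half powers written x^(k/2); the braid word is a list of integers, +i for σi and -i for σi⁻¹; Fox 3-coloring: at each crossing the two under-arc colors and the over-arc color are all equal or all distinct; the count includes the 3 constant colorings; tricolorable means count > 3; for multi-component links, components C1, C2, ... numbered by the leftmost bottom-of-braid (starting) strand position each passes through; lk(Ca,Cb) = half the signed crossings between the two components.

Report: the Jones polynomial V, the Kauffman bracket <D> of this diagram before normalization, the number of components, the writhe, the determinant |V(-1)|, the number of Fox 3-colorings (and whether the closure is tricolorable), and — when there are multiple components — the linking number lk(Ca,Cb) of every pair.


V = x^2 + x^4 - x^5 + x^6 - x^7
<D> = -A^-10 + A^-6 - A^-2 + A^2 + A^10 (w = +6)
1 component over 6 crossings, w = +6
3 Fox colorings among 3^6, |V(-1)| = 5: not tricolorable
why: V spans 5 powers of x: at least 5 crossings in any diagram


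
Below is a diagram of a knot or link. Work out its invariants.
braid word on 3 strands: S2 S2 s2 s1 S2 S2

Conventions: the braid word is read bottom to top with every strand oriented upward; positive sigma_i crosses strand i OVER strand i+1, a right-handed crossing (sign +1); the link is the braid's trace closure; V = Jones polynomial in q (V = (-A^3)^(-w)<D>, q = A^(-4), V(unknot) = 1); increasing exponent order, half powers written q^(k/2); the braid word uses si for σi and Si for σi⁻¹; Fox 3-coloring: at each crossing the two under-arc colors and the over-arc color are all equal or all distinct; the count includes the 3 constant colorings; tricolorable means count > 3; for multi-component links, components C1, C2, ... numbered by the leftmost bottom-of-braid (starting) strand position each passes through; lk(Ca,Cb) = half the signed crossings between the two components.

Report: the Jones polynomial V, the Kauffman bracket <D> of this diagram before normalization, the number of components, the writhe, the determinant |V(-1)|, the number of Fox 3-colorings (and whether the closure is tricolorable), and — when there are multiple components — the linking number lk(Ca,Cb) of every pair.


V(q) = -q^-4 + q^-3 + q^-1
bracket: A^-2 + A^6 - A^10, w = -2
1 component, writhe -2, over 6 crossings
det 3, colorings 9 of 3^6 — tricolorable
observation: the span of V is 3, forcing >= 3 crossings in any diagram


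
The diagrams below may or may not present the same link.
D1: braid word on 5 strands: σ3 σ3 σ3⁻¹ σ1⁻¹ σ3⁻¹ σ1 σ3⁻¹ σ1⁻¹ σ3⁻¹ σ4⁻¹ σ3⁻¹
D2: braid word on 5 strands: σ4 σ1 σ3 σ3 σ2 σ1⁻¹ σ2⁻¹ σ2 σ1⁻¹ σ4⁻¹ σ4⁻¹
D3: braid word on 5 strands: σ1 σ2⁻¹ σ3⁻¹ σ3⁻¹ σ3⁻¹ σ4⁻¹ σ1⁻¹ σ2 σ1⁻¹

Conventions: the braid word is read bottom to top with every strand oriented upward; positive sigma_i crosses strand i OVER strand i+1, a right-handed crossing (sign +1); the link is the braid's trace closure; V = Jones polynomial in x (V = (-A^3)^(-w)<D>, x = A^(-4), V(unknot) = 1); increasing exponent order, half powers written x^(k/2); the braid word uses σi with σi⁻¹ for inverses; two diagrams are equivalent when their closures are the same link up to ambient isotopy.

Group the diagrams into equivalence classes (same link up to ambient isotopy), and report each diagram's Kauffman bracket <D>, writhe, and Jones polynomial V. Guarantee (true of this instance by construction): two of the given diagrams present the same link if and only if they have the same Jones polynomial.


grouping into links: {D1, D3} | {D2}
V(D1) = x^(-9/2) - x^(-5/2) - x^(-3/2) - x^(-1/2)  (w -5, c 11, <D> = A^-13 + A^-9 + A^-5 - A^3)
V(D2) = -x^(1/2) - x^(5/2)  [11 crossings, <D> = A^-7 + A, w = +1]
V(D3) = x^(-9/2) - x^(-5/2) - x^(-3/2) - x^(-1/2)  (w -5, c 9, <D> = A^-13 + A^-9 + A^-5 - A^3)
key observation: 2 values of V(x) split the 3 diagrams


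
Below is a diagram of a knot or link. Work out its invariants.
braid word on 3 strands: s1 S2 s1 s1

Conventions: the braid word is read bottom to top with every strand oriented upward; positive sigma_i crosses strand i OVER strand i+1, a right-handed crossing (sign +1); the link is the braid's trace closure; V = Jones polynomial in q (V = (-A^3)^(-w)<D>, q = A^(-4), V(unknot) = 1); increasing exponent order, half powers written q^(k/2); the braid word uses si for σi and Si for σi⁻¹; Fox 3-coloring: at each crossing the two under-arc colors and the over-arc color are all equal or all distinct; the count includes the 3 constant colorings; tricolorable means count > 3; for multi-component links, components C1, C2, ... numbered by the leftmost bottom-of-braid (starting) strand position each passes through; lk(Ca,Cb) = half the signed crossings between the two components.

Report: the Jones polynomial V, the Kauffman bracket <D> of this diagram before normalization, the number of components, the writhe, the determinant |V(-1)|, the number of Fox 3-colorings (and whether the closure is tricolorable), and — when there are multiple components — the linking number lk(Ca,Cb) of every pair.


V(q) = q + q^3 - q^4
bracket: -A^-10 + A^-6 + A^2, w = +2
1 component, writhe +2, over 4 crossings
det 3, colorings 9 of 3^4 — tricolorable
observation: the span of V is 3, forcing >= 3 crossings in any diagram


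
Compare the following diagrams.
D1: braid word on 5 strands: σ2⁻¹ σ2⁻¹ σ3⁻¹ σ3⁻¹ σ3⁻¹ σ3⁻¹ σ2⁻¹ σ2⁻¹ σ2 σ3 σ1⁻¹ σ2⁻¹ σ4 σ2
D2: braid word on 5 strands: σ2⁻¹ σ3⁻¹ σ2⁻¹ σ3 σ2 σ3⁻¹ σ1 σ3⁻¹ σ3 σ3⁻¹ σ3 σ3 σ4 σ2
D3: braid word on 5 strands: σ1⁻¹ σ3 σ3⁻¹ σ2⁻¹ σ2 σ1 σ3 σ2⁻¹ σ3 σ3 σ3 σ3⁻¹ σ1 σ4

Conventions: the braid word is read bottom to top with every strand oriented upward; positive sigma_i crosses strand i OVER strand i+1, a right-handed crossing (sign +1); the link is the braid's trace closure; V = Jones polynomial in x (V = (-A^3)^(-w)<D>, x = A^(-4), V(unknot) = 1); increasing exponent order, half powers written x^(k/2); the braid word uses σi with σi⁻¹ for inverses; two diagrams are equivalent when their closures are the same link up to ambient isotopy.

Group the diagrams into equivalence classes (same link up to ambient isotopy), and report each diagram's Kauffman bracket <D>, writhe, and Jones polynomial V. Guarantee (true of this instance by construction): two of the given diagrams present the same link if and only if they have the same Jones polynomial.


classes: {D1} | {D2} | {D3}
V(D1) = -x^-9 + 2x^-8 - 3x^-7 + 3x^-6 - 3x^-5 + 3x^-4 - x^-3 + x^-2  [14 crossings, <D> = A^-10 - A^-6 + 3A^-2 - 3A^2 + 3A^6 - 3A^10 + 2A^14 - A^18, w = -6]
V(D2) = 1  [14 crossings, <D> = A^6, w = +2]
V(D3) = x + x^3 - x^4  (w +4, c 14, <D> = -A^-4 + 1 + A^8)
insight: 3 values of V(x) split the 3 diagrams


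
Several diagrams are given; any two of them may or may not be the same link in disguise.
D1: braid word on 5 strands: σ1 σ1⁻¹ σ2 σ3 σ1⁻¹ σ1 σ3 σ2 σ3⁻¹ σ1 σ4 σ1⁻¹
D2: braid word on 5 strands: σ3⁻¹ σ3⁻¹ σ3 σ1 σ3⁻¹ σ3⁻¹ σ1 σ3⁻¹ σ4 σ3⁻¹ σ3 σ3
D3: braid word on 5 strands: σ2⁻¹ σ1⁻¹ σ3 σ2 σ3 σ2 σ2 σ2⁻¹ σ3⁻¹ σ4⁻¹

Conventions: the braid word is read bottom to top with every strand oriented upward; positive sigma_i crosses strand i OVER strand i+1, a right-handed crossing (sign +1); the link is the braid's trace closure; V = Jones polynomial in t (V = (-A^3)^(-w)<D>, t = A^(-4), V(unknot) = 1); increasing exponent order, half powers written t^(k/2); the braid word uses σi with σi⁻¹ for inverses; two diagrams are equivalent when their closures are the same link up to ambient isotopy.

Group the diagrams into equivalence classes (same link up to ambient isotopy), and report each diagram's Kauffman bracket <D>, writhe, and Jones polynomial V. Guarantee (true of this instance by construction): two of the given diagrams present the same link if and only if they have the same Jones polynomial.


grouping into links: {D1} | {D2} | {D3}
V(D1) = 1 + t^3 + t^4 + t^5  (w +4, c 12, <D> = A^-8 + A^-4 + 1 + A^12)
V(D2) = -t^-4 + t^-1 + 2 + t + t^2  (w 0, c 12, <D> = A^-8 + A^-4 + 2 + A^4 - A^16)
V(D3) = 1 + t + t^2 + t^3  (w 0, c 10, <D> = A^-12 + A^-8 + A^-4 + 1)
key observation: comparing 3 Jones polynomials yields 3 groups


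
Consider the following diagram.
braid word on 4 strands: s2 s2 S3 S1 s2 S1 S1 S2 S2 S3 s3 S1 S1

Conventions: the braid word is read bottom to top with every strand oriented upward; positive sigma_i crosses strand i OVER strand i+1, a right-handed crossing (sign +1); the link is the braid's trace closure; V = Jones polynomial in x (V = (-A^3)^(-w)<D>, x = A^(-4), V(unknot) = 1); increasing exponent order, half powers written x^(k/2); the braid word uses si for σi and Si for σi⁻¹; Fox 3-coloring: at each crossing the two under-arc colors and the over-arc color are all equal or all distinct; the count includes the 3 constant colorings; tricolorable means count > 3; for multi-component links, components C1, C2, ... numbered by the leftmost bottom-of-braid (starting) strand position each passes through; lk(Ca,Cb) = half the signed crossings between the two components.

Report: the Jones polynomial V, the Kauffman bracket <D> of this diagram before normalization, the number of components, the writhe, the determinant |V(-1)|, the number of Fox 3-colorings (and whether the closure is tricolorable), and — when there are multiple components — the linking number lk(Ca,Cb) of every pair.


Jones polynomial: V(x) = -x^-8 + 3x^-7 - 5x^-6 + 6x^-5 - 7x^-4 + 7x^-3 - 5x^-2 + 4x^-1 - 1
<D> = A^-15 - 4A^-11 + 5A^-7 - 7A^-3 + 7A - 6A^5 + 5A^9 - 3A^13 + A^17; writhe -5
components 1, writhe -5 (13 crossings)
3-colorings: 9 of 3^13, det 39 — tricolorable
note: w = -5 (over 13 crossings) is diagram-only; (-A^3)^(5) removes it from V


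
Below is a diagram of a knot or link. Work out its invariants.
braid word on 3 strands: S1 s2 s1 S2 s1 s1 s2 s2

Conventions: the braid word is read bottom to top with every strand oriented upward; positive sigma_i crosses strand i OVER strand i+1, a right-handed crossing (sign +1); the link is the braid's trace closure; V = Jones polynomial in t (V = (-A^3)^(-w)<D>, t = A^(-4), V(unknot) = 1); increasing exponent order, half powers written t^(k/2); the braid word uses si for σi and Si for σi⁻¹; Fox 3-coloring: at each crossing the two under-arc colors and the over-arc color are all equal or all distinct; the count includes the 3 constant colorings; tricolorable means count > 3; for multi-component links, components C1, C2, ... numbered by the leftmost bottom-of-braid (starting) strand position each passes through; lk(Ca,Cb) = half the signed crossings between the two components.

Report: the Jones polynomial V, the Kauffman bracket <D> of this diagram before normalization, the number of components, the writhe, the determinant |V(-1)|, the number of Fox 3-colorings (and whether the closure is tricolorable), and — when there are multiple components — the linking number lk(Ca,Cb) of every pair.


V(t) = 2t - 2t^2 + 3t^3 - 3t^4 + 2t^5 - 2t^6 + t^7
bracket: A^-16 - 2A^-12 + 2A^-8 - 3A^-4 + 3 - 2A^4 + 2A^8, w = +4
1 component, writhe +4, over 8 crossings
det 15, colorings 9 of 3^8 — tricolorable
observation: w = +4 (over 8 crossings) is diagram-only; (-A^3)^(-4) removes it from V


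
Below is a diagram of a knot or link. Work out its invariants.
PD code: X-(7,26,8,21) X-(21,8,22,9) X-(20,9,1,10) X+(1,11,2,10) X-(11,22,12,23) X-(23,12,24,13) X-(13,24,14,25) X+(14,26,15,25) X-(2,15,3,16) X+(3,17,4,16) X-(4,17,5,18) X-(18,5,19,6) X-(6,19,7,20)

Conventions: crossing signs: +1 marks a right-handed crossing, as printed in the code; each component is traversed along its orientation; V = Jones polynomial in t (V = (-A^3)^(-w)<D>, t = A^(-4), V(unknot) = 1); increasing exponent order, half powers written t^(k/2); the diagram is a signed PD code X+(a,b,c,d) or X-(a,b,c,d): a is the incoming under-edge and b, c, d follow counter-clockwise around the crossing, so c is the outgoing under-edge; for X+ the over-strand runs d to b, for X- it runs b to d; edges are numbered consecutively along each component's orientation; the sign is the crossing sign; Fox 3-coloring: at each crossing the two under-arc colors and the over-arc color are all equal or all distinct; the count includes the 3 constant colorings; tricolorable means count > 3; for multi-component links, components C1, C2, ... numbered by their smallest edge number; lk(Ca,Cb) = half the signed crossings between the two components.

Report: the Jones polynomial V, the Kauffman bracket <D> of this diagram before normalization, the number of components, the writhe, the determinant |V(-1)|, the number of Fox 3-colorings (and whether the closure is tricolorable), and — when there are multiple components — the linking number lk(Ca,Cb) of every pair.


Jones polynomial: V(t) = t^(-19/2) - 2t^(-17/2) + 2t^(-15/2) - 2t^(-13/2) + 2t^(-11/2) - 2t^(-9/2) - t^(-5/2)
<D> = A^-11 + 2A^-3 - 2A + 2A^5 - 2A^9 + 2A^13 - A^17; writhe -7
components 2, writhe -7 (13 crossings)
linking number lk(C1,C2) = -2
3-colorings: 9 of 3^13, det 12 — tricolorable
note: span 7 respects span(V) <= c + mu - 1 = 14 for this 2-component diagram


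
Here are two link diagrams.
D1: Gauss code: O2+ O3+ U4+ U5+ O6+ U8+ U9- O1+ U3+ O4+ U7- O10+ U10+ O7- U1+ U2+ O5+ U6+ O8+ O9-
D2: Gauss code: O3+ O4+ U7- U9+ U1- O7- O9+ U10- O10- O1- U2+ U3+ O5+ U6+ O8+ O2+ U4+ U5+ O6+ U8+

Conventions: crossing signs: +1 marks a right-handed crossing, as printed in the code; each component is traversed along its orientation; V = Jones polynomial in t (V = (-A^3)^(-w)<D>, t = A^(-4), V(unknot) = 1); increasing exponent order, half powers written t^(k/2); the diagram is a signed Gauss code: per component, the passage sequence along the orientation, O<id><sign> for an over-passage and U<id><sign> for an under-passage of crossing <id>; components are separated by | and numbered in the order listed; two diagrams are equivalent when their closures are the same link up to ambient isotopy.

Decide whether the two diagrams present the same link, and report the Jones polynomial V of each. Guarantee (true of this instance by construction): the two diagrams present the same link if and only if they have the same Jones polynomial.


same link: yes
V(D1) = t^2 + t^4 - t^5 + t^6 - t^7  [10 crossings, <D> = -A^-10 + A^-6 - A^-2 + A^2 + A^10, w = +6]
V(D2) = t^2 + t^4 - t^5 + t^6 - t^7  (w +4, c 10, <D> = -A^-16 + A^-12 - A^-8 + A^-4 + A^4)
note: all 2 diagrams share one V(t), hence one class


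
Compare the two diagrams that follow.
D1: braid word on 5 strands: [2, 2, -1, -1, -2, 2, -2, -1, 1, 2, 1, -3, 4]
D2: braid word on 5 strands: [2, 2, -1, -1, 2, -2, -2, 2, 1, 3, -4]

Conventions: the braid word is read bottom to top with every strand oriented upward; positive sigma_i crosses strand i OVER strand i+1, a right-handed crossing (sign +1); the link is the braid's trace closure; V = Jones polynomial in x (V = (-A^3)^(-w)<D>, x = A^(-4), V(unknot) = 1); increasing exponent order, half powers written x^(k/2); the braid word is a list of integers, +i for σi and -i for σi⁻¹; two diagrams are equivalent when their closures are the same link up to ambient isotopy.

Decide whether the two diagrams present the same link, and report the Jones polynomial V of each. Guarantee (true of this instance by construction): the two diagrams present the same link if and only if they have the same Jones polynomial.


equivalent: yes
D1 (bracket A^-7 + A; 13 crossings at w = +1): V = -x^(1/2) - x^(5/2)
V(D2) = -x^(1/2) - x^(5/2)  (w +1, c 11, <D> = A^-7 + A)
key observation: one V(x) for all 2 diagrams — one class (guaranteed)


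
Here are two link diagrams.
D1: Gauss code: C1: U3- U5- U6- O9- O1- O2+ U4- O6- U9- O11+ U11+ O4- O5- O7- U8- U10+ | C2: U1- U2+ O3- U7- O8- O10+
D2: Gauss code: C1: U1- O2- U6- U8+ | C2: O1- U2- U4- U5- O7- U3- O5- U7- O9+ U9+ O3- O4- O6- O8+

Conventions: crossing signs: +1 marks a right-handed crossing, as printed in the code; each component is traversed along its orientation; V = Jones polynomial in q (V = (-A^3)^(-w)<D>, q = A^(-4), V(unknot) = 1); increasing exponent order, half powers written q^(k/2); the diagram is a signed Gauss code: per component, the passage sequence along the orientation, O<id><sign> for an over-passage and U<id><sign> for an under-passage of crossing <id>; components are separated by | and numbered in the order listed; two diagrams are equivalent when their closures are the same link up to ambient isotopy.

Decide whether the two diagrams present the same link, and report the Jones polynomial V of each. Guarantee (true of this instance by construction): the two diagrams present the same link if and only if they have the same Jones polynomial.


same link: yes
V(D1) = q^(-13/2) - q^(-11/2) + q^(-9/2) - 2q^(-7/2) - q^(-3/2)  [11 crossings, <D> = A^-9 + 2A^-1 - A^3 + A^7 - A^11, w = -5]
D2 (bracket A^-9 + 2A^-1 - A^3 + A^7 - A^11; 9 crossings at w = -5): V = q^(-13/2) - q^(-11/2) + q^(-9/2) - 2q^(-7/2) - q^(-3/2)
note: Reidemeister moves carry D1 (11 crossings) to D2 (9)


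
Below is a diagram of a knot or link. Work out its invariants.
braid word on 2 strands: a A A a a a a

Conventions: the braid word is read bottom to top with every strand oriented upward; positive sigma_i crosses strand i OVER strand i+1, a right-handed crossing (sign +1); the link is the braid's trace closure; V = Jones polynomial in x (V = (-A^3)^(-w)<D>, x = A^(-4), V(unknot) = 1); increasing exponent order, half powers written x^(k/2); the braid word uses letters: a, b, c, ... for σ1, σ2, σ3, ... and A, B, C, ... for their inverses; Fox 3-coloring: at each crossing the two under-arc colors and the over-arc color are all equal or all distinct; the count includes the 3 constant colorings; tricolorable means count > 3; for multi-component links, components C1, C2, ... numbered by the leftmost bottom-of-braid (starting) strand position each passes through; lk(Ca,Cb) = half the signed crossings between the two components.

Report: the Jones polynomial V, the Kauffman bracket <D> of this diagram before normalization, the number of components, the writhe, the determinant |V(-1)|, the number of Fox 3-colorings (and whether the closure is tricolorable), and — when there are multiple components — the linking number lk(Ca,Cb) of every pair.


Jones polynomial: V(x) = x + x^3 - x^4
<D> = A^-7 - A^-3 - A^5; writhe +3
components 1, writhe +3 (7 crossings)
3-colorings: 9 of 3^7, det 3 — tricolorable
note: w = +3 (over 7 crossings) is diagram-only; (-A^3)^(-3) removes it from V


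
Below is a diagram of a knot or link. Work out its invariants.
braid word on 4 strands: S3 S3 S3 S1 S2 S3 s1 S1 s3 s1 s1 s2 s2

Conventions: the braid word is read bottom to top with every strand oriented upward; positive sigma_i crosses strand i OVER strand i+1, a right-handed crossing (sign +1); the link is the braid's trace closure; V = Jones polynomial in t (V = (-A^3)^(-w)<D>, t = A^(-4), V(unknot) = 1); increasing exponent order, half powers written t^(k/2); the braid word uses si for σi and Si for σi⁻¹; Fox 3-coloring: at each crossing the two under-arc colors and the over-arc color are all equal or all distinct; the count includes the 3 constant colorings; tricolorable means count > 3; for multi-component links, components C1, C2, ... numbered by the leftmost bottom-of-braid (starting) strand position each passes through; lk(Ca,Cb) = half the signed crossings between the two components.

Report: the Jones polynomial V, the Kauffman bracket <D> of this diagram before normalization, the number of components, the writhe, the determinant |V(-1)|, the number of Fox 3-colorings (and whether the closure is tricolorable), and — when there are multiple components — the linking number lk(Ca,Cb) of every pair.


Jones polynomial: V(t) = -t^-3 + t^-2 - t^-1 + 3 - t + t^2 - t^3
<D> = A^-15 - A^-11 + A^-7 - 3A^-3 + A - A^5 + A^9; writhe -1
components 1, writhe -1 (13 crossings)
3-colorings: 27 of 3^13, det 9 — tricolorable
note: the word shrinks to σ3⁻¹ σ3⁻¹ σ3⁻¹ σ1⁻¹ σ2⁻¹ σ1 σ1 σ2 σ2 after cancelling


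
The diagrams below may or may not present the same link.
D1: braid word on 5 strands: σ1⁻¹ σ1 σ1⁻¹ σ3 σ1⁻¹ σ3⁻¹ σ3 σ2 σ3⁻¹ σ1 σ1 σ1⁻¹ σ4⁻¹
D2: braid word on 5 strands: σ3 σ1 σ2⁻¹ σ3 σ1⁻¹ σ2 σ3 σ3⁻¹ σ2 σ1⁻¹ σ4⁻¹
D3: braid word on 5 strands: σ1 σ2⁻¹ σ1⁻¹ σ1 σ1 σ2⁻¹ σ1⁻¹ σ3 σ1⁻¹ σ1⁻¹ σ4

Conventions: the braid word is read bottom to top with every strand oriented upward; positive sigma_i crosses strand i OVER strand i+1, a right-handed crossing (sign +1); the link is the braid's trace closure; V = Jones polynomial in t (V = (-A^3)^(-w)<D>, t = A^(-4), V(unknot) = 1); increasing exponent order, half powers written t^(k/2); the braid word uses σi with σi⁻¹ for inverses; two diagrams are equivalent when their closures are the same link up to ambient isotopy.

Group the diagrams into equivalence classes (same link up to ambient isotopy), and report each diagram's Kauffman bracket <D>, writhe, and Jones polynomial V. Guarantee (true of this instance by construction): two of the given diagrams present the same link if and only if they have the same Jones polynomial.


grouping into links: {D1} | {D2} | {D3}
V(D1) = -t^(-1/2) - t^(1/2)  (w -1, c 13, <D> = A^-5 + A^-1)
D2 (bracket A^-15 + A^-7 - A^-3 + A; 11 crossings at w = +1): V = -t^(1/2) + t^(3/2) - t^(5/2) - t^(9/2)
D3 (bracket A^-1 - A^3 + A^7 + A^15; 11 crossings at w = -1): V = -t^(-9/2) - t^(-5/2) + t^(-3/2) - t^(-1/2)
why: V(t) takes 3 values over 3 diagrams, fixing the grouping


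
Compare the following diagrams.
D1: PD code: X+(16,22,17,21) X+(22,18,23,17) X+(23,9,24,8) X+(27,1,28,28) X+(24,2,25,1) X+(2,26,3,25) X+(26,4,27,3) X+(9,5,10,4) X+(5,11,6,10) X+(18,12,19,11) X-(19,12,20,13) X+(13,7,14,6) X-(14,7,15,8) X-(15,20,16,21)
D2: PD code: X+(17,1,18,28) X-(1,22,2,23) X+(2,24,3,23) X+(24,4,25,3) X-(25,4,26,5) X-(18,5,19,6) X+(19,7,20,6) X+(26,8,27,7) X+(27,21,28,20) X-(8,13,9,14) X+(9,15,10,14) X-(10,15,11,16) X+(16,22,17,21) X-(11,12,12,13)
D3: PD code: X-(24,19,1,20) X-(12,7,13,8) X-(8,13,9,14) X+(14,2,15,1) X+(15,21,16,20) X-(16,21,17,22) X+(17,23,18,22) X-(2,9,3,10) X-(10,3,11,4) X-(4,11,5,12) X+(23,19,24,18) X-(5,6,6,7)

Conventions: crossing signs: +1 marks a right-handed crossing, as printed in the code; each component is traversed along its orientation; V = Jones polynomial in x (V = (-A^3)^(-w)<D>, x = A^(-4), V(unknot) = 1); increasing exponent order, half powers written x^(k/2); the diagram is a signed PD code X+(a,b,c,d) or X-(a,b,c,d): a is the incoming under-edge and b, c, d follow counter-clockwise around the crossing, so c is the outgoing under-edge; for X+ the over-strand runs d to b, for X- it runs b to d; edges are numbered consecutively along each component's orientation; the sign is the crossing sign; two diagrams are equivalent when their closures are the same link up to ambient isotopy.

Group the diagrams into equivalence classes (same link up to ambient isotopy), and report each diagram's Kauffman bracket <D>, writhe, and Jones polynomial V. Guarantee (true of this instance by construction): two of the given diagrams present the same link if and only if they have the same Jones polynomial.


grouping into links: {D1} | {D2} | {D3}
V(D1) = x^2 + 2x^4 - 2x^5 + x^6 - 2x^7 + x^8  (w +8, c 14, <D> = A^-8 - 2A^-4 + 1 - 2A^4 + 2A^8 + A^16)
V(D2) = x + x^3 - x^4  [14 crossings, <D> = -A^-10 + A^-6 + A^2, w = +2]
V(D3) = -x^-7 + x^-6 - x^-5 + x^-4 + x^-2  [12 crossings, <D> = A^-4 + A^4 - A^8 + A^12 - A^16, w = -4]
why: 3 classes among 3 diagrams; unequal V(x) rules out equality


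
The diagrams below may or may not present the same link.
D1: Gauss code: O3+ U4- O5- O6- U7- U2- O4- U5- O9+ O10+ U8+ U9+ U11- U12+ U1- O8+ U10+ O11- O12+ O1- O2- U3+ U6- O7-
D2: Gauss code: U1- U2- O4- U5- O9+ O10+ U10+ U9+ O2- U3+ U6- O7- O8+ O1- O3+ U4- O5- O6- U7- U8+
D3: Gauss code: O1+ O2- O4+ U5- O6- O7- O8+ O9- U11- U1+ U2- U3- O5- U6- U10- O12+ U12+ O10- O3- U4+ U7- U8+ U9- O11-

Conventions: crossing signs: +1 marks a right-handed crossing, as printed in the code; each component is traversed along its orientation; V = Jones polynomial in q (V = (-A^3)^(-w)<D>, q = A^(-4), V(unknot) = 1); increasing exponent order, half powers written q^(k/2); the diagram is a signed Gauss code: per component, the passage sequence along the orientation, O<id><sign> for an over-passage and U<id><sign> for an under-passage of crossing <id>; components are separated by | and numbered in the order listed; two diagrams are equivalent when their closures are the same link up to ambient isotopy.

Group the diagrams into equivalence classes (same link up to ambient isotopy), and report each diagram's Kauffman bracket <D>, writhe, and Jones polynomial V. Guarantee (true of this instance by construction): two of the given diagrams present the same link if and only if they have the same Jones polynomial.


grouping into links: {D1, D2, D3}
V(D1) = -q^-6 + q^-5 - q^-4 + 2q^-3 - q^-2 + q^-1  (w -2, c 12, <D> = A^-2 - A^2 + 2A^6 - A^10 + A^14 - A^18)
V(D2) = -q^-6 + q^-5 - q^-4 + 2q^-3 - q^-2 + q^-1  [10 crossings, <D> = A^-2 - A^2 + 2A^6 - A^10 + A^14 - A^18, w = -2]
V(D3) = -q^-6 + q^-5 - q^-4 + 2q^-3 - q^-2 + q^-1  [12 crossings, <D> = A^-8 - A^-4 + 2 - A^4 + A^8 - A^12, w = -4]
why: one V(q) for all 3 diagrams — one class (guaranteed)


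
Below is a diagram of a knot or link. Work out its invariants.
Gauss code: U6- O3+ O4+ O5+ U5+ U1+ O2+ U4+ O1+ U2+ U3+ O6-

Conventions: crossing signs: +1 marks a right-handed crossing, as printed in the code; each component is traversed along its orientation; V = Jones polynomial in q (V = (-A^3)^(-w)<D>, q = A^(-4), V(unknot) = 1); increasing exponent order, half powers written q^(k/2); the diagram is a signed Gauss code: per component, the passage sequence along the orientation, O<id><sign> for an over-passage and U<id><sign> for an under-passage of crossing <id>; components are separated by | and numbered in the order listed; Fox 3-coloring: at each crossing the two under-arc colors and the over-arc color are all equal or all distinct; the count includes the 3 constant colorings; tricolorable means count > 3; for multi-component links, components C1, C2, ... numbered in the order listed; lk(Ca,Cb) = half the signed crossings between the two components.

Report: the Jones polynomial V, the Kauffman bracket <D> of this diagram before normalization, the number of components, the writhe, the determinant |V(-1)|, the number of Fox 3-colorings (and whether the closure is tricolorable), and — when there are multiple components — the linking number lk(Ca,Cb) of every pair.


Jones polynomial: V(q) = q + q^3 - q^4
<D> = -A^-4 + 1 + A^8; writhe +4
components 1, writhe +4 (6 crossings)
3-colorings: 9 of 3^6, det 3 — tricolorable
note: the span of V is 3, forcing >= 3 crossings in any diagram


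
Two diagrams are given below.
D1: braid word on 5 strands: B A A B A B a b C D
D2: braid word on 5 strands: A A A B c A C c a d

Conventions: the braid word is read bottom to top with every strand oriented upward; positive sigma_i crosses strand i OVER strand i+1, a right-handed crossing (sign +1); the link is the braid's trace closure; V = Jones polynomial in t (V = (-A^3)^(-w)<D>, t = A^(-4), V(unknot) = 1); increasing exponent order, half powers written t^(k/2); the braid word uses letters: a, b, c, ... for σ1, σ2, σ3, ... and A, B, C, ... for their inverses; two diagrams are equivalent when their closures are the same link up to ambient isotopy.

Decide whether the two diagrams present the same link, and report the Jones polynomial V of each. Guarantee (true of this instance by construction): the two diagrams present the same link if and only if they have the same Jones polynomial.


same link: yes
V(D1) = -t^-4 + t^-3 + t^-1  [10 crossings, <D> = A^-14 + A^-6 - A^-2, w = -6]
D2 (bracket A^-2 + A^6 - A^10; 10 crossings at w = -2): V = -t^-4 + t^-3 + t^-1
note: D2 (10 crossings) and D1 (10) are Markov-related braid presentations


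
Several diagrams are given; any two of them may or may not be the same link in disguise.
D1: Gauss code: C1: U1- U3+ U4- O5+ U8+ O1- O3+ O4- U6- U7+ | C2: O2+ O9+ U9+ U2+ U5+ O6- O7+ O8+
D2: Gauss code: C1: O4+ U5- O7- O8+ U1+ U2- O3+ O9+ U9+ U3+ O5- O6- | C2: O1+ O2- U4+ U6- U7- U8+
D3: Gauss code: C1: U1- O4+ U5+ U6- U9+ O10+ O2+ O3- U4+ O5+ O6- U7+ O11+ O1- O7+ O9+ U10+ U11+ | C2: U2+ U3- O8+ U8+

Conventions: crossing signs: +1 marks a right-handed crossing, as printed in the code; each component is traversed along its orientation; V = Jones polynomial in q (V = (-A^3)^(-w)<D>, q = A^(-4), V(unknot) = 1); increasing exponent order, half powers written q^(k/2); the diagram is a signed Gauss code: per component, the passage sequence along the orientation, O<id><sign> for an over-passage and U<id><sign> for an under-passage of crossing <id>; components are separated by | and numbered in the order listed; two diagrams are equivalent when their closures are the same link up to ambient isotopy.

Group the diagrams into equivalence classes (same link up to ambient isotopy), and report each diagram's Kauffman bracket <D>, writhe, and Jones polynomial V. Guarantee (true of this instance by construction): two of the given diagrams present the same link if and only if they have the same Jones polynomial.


grouping into links: {D1} | {D2} | {D3}
V(D1) = -q^(1/2) - q^(5/2)  (w +3, c 9, <D> = A^-1 + A^7)
V(D2) = -q^(-1/2) - q^(1/2)  [9 crossings, <D> = A + A^5, w = +1]
V(D3) = -q^(1/2) - q^(3/2) - q^(5/2) + q^(9/2)  [11 crossings, <D> = -A^-3 + A^5 + A^9 + A^13, w = +5]
why: 3 values of V(q) split the 3 diagrams
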